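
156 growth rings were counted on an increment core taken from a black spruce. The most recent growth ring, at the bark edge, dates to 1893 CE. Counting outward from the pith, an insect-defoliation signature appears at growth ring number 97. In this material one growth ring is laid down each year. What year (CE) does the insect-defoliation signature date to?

1834 CE

156 − 97 = 59 growth rings lie beyond the insect-defoliation signature toward the bark edge.
1893 − 59 = 1834 CE.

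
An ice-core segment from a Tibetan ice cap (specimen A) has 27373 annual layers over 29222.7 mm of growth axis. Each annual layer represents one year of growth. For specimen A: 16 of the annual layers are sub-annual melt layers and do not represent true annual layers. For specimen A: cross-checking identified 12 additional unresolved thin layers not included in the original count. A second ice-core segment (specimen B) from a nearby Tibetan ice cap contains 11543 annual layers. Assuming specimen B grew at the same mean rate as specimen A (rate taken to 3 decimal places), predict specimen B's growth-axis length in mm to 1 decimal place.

Specimen A: adjusted count: 27373 − 16 + 12 = 27369 annual layers.
A: Mean rate = 29222.7 mm / 27369 years ≈ 1.068 mm/year.
For B, 1.068 mm/year × 11543 years = 12327.9 mm.

12327.9 mm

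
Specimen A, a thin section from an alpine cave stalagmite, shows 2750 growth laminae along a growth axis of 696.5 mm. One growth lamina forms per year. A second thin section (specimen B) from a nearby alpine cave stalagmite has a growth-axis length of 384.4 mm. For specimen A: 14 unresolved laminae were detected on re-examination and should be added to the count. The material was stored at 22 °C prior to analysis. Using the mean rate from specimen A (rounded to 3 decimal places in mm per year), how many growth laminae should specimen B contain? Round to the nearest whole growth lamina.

1525 growth laminae

Specimen A: after corrections the count is 2750 + 14 = 2764 growth laminae.
A: Mean rate = 696.5 mm / 2764 years ≈ 0.252 mm/year.
Specimen B: 384.4 mm / 0.252 mm per year = 1525.40 years ≈ 1525 growth laminae.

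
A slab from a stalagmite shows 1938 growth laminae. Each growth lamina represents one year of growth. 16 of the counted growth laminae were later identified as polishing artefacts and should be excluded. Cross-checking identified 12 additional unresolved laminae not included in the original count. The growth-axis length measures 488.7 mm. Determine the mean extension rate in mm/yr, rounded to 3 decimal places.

Correcting the raw count gives 1938 − 16 + 12 = 1934 true growth laminae.
Mean rate = 488.7 mm / 1934 years ≈ 0.253 mm/yr.

0.253 mm/yr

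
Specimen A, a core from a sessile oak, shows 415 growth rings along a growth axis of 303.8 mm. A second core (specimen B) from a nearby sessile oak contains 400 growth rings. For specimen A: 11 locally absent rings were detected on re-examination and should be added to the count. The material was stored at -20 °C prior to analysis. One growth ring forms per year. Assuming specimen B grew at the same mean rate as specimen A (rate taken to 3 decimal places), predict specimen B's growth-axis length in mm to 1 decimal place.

285.2 mm

Specimen A: true growth ring count = 415 + 11 = 426.
A: Mean rate = 303.8 mm / 426 years ≈ 0.713 mm per year.
Length of B = 0.713 × 400 = 285.2 mm.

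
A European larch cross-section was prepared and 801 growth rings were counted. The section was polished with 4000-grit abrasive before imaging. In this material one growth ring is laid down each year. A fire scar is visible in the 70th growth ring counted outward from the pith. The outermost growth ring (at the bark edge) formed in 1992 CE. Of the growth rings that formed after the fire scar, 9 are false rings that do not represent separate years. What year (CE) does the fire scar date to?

1270 CE

Between growth ring 70 and the bark edge there are 801 − 70 = 731 growth rings.
731 − 9 false = 722 true growth rings after the fire scar.
Counting back 722 years from 1992 CE places the fire scar in 1992 − 722 = 1270 CE.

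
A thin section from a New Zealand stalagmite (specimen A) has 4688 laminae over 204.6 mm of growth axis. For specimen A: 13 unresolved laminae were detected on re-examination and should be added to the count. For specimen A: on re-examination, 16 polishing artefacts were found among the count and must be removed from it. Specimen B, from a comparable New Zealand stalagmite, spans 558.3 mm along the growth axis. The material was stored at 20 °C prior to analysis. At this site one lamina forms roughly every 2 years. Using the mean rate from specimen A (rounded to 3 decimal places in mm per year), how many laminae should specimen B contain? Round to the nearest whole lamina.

12689 laminae

Specimen A: adjusted count: 4688 − 16 + 13 = 4685 laminae.
Specimen A: at 2 years per lamina, 4685 × 2 = 9370 years.
A: Mean rate = 204.6 mm / 9370 years ≈ 0.022 mm per year.
B spans 558.3 / 0.022 = 25377.27 years; at 2 years per lamina that is 25377.27 / 2 ≈ 12689 laminae.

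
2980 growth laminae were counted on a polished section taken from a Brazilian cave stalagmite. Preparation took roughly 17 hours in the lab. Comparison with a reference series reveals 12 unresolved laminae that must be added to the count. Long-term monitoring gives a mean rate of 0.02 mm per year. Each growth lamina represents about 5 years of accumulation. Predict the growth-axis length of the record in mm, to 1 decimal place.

299.2 mm

Adjusted count: 2980 + 12 = 2992 growth laminae.
2992 growth laminae at 5 years each span 2992 × 5 = 14960 years.
Predicted length = 0.02 mm/year × 14960 years = 299.2 mm.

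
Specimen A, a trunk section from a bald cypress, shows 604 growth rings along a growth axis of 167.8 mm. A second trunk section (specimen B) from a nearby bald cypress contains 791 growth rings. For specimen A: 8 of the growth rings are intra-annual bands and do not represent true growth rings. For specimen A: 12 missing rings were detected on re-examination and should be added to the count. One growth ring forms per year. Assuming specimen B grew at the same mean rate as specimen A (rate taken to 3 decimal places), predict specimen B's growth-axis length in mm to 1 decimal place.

Specimen A: after corrections the count is 604 − 8 + 12 = 608 growth rings.
A: Extension rate ≈ 167.8 / 608 = 0.276 mm/year.
B's length ≈ 0.276 × 791 = 218.3 mm.

218.3 mm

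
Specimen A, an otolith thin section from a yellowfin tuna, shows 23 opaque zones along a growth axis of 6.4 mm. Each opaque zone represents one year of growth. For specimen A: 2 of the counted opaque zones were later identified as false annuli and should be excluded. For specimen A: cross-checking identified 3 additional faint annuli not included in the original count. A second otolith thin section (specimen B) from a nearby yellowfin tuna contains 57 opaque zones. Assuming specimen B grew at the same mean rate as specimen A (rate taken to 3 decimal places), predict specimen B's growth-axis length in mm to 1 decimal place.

Specimen A: adjusted count: 23 − 2 + 3 = 24 opaque zones.
A: Mean rate = 6.4 mm / 24 years ≈ 0.267 mm/year.
B's length ≈ 0.267 × 57 = 15.2 mm.

15.2 mm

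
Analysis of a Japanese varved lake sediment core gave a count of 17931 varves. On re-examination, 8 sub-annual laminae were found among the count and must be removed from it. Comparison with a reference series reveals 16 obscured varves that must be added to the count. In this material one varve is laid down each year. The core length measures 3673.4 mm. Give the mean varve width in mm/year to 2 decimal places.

Correcting the raw count gives 17931 − 8 + 16 = 17939 true varves.
Extension rate ≈ 3673.4 / 17939 = 0.20 mm/year.

0.20 mm/year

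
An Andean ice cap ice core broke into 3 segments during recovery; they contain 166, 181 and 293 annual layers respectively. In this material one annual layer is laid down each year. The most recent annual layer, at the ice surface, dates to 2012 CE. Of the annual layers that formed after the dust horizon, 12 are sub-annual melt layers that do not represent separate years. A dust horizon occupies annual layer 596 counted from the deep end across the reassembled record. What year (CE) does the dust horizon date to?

1980 CE

Total annual layers = 166 + 181 + 293 = 640.
Between annual layer 596 and the ice surface there are 640 − 596 = 44 annual layers.
Excluding 12 false annual layers: 44 − 12 = 32.
Counting back 32 years from 2012 CE places the dust horizon in 2012 − 32 = 1980 CE.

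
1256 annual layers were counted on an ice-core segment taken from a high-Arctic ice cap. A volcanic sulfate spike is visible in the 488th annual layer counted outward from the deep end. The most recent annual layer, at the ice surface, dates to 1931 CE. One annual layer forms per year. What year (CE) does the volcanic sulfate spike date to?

1163 CE

The volcanic sulfate spike sits at annual layer 488 from the deep end, so 1256 − 488 = 768 annual layers formed after it.
1931 − 768 = 1163 CE.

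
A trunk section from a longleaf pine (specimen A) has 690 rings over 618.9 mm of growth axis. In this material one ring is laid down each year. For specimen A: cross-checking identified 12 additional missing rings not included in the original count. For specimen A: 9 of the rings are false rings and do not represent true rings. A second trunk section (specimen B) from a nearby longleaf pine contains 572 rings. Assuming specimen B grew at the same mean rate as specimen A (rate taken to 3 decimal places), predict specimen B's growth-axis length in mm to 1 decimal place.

Specimen A: adjusted count: 690 − 9 + 12 = 693 rings.
A: Extension rate ≈ 618.9 / 693 = 0.893 mm/yr.
For B, 0.893 mm/year × 572 years = 510.8 mm.

510.8 mm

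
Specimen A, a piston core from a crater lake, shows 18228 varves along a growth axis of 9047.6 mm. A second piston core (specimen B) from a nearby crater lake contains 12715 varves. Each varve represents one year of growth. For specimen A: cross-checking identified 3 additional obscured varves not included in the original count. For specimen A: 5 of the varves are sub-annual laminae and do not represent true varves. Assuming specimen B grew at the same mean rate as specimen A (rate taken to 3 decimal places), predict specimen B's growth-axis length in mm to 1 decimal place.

6306.6 mm

Specimen A: adjusted count: 18228 − 5 + 3 = 18226 varves.
A: 9047.6 mm over 18226 years gives 9047.6 / 18226 ≈ 0.496 mm/year.
Length of B = 0.496 × 12715 = 6306.6 mm.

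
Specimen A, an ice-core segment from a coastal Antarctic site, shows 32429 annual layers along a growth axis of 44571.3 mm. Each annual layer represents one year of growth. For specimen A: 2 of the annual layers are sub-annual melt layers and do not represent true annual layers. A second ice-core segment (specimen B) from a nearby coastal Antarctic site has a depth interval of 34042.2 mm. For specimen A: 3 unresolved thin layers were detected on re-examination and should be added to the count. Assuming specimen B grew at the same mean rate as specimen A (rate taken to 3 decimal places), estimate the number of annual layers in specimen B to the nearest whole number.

Specimen A: correcting the raw count gives 32429 − 2 + 3 = 32430 true annual layers.
A: Mean rate = 44571.3 mm / 32430 years ≈ 1.374 mm per year.
B spans 34042.2 / 1.374 = 24775.98 years ≈ 24776 annual layers.

24776 annual layers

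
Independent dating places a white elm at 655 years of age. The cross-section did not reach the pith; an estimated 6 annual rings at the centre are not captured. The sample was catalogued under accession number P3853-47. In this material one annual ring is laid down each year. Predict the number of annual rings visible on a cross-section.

649 annual rings

At one annual ring per year, 655 years correspond to 655 annual rings.
Subtracting the 6 annual rings not captured gives 655 − 6 = 649 annual rings in the record.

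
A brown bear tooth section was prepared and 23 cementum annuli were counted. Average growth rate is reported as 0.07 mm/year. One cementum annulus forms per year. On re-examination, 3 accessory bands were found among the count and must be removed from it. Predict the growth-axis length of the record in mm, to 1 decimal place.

Correcting the raw count gives 23 − 3 = 20 true cementum annuli.
Length ≈ 0.07 × 20 = 1.4 mm.

1.4 mm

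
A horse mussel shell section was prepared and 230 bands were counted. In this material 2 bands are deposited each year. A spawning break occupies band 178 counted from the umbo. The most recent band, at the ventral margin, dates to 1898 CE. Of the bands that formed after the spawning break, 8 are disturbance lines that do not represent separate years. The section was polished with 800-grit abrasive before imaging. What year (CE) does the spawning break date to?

1876 CE

230 − 178 = 52 bands lie beyond the spawning break toward the ventral margin.
Excluding 8 false bands: 52 − 8 = 44.
With 2 bands per year, 44 / 2 = 22 years.
The band at the ventral margin is 1898 CE, so the spawning break dates to 1898 − 22 = 1876 CE.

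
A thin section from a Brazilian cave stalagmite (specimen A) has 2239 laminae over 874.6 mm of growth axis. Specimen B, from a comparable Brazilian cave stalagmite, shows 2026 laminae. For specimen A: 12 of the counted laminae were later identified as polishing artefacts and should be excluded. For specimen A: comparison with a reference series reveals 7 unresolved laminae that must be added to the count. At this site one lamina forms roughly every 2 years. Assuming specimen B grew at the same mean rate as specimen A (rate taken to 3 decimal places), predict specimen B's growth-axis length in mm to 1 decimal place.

794.2 mm

Specimen A: adjusted count: 2239 − 12 + 7 = 2234 laminae.
Specimen A: at 2 years per lamina, 2234 × 2 = 4468 years.
A: Extension rate ≈ 874.6 / 4468 = 0.196 mm per year.
Specimen B: 2026 laminae at 2 years each span 2026 × 2 = 4052 years. Length of B = 0.196 × 4052 = 794.2 mm.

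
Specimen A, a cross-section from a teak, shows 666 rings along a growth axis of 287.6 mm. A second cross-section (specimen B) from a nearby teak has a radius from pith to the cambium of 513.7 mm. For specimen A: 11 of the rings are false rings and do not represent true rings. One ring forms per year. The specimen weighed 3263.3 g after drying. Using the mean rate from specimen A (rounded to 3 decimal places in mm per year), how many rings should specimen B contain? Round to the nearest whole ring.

Specimen A: correcting the raw count gives 666 − 11 = 655 true rings.
A: Extension rate ≈ 287.6 / 655 = 0.439 mm/yr.
Specimen B: 513.7 mm / 0.439 mm per year = 1170.16 years ≈ 1170 rings.

1170 rings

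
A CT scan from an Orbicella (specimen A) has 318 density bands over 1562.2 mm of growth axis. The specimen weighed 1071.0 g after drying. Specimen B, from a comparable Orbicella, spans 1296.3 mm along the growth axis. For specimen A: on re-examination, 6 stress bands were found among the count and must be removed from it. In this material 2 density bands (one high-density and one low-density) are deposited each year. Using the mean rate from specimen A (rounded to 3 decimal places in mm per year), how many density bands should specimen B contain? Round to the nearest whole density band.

259 density bands

Specimen A: after corrections the count is 318 − 6 = 312 density bands.
Specimen A: dividing by 2 density bands per year: 312 / 2 = 156 years.
A: Mean rate = 1562.2 mm / 156 years ≈ 10.014 mm/year.
Specimen B: 1296.3 mm / 10.014 mm per year = 129.45 years; at 2 density bands per year that is 129.45 × 2 ≈ 259 density bands.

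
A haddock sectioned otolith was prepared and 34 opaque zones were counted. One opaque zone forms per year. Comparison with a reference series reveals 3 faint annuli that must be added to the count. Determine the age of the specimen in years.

After corrections the count is 34 + 3 = 37 opaque zones.
At one opaque zone per year, that is 37 years.

37 years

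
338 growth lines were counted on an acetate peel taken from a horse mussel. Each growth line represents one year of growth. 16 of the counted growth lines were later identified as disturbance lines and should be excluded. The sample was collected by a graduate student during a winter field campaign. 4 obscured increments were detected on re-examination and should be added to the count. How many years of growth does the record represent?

326 years

After corrections the count is 338 − 16 + 4 = 326 growth lines.
At one growth line per year, that is 326 years.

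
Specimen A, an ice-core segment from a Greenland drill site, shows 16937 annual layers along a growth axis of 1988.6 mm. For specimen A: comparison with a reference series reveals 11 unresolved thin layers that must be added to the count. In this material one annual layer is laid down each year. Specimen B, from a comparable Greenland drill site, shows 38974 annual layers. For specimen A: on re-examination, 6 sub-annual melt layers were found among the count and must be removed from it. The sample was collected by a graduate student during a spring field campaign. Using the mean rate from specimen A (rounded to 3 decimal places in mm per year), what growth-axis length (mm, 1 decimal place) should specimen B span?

4560.0 mm

Specimen A: correcting the raw count gives 16937 − 6 + 11 = 16942 true annual layers.
A: Extension rate ≈ 1988.6 / 16942 = 0.117 mm per year.
B's length ≈ 0.117 × 38974 = 4560.0 mm.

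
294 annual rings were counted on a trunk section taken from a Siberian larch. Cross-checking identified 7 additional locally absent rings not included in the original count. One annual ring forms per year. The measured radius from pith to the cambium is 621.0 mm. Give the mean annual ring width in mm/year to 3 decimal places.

After corrections the count is 294 + 7 = 301 annual rings.
621.0 mm over 301 years gives 621.0 / 301 ≈ 2.063 mm/year.

2.063 mm/year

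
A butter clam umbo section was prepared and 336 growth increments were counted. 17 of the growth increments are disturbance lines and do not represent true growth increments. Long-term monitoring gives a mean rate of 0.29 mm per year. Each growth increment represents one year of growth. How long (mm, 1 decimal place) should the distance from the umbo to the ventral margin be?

Correcting the raw count gives 336 − 17 = 319 true growth increments.
Length ≈ 0.29 × 319 = 92.5 mm.

92.5 mm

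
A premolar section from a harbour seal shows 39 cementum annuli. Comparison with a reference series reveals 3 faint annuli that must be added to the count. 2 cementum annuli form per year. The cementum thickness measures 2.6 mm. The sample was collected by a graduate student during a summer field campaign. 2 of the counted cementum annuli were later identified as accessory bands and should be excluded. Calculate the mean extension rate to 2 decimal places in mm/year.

0.13 mm/year

Adjusted count: 39 − 2 + 3 = 40 cementum annuli.
Dividing by 2 cementum annuli per year: 40 / 2 = 20 years.
2.6 mm over 20 years gives 2.6 / 20 ≈ 0.13 mm/year.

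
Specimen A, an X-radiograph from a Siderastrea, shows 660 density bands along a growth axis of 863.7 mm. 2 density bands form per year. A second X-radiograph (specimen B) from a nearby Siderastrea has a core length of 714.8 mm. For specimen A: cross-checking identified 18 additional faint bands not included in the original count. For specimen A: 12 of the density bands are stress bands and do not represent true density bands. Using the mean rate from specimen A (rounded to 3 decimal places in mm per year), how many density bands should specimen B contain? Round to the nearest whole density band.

Specimen A: after corrections the count is 660 − 12 + 18 = 666 density bands.
Specimen A: with 2 density bands per year, 666 / 2 = 333 years.
A: Mean rate = 863.7 mm / 333 years ≈ 2.594 mm/yr.
B spans 714.8 / 2.594 = 275.56 years; at 2 density bands per year that is 275.56 × 2 ≈ 551 density bands.

551 density bands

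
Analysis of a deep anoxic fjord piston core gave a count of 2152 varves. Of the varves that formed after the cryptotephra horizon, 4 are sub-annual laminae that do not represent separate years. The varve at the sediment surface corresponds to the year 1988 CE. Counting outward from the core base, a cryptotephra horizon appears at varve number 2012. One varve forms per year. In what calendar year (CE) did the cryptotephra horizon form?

2152 − 2012 = 140 varves lie beyond the cryptotephra horizon toward the sediment surface.
140 − 4 false = 136 true varves after the cryptotephra horizon.
Counting back 136 years from 1988 CE places the cryptotephra horizon in 1988 − 136 = 1852 CE.

1852 CE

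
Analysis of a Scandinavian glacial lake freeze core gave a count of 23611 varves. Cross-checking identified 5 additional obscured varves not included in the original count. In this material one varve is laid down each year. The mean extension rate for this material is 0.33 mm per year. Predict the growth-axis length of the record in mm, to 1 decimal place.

7793.3 mm

Adjusted count: 23611 + 5 = 23616 varves.
23616 years at 0.33 mm/year gives 0.33 × 23616 = 7793.3 mm.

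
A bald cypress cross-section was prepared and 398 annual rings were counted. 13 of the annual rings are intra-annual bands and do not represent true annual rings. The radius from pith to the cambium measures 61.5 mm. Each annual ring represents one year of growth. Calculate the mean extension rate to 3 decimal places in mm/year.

Correcting the raw count gives 398 − 13 = 385 true annual rings.
61.5 mm over 385 years gives 61.5 / 385 ≈ 0.160 mm/year.

0.160 mm/year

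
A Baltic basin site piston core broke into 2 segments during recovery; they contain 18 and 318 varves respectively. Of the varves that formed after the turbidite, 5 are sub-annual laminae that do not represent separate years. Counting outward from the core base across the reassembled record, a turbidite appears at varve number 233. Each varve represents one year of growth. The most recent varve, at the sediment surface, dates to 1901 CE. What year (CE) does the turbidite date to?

1803 CE

Total varves = 18 + 318 = 336.
336 − 233 = 103 varves lie beyond the turbidite toward the sediment surface.
103 − 5 false = 98 true varves after the turbidite.
1901 − 98 = 1803 CE.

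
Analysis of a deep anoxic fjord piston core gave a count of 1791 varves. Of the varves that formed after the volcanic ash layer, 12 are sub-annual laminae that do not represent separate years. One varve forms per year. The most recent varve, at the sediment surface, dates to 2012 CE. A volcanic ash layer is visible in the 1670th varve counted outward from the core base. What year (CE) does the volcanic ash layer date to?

1903 CE

1791 − 1670 = 121 varves lie beyond the volcanic ash layer toward the sediment surface.
Excluding 12 false varves: 121 − 12 = 109.
Counting back 109 years from 2012 CE places the volcanic ash layer in 2012 − 109 = 1903 CE.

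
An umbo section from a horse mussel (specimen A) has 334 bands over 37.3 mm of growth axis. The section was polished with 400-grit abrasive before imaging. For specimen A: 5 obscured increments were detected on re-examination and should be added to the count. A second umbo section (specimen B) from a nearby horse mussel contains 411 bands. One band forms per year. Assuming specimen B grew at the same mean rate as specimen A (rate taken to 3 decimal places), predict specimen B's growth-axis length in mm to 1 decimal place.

45.2 mm

Specimen A: true band count = 334 + 5 = 339.
A: Mean rate = 37.3 mm / 339 years ≈ 0.110 mm per year.
Length of B = 0.110 × 411 = 45.2 mm.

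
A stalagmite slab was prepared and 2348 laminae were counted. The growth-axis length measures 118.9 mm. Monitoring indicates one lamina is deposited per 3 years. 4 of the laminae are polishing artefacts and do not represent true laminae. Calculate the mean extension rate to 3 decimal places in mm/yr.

0.017 mm/yr

Adjusted count: 2348 − 4 = 2344 laminae.
At 3 years per lamina, 2344 × 3 = 7032 years.
118.9 mm over 7032 years gives 118.9 / 7032 ≈ 0.017 mm/yr.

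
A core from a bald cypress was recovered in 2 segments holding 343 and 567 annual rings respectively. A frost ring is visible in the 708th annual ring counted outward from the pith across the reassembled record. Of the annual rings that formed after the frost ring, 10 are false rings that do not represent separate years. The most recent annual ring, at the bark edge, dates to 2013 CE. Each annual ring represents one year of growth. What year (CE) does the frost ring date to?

1821 CE

Total annual rings = 343 + 567 = 910.
910 − 708 = 202 annual rings lie beyond the frost ring toward the bark edge.
202 − 10 false = 192 true annual rings after the frost ring.
2013 − 192 = 1821 CE.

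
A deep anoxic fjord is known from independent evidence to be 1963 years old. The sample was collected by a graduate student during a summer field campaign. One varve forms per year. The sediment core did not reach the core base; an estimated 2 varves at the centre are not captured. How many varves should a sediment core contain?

1961 varves

Expected varves over 1963 years: 1963.
Less the 2 uncaptured varves: 1963 − 2 = 1961.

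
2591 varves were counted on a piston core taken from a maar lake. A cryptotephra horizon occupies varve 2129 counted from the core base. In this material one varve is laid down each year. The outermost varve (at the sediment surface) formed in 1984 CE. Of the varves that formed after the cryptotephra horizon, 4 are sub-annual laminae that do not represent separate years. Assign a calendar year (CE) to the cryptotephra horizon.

Between varve 2129 and the sediment surface there are 2591 − 2129 = 462 varves.
Removing the 4 false varves leaves 462 − 4 = 458 true varves beyond the cryptotephra horizon.
Counting back 458 years from 1984 CE places the cryptotephra horizon in 1984 − 458 = 1526 CE.

1526 CE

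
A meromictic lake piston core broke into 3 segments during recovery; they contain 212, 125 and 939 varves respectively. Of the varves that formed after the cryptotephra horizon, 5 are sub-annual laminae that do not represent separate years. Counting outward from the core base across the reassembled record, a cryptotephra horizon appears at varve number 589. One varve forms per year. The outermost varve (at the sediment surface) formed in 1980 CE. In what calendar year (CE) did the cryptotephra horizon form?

1298 CE

Total varves = 212 + 125 + 939 = 1276.
1276 − 589 = 687 varves lie beyond the cryptotephra horizon toward the sediment surface.
687 − 5 false = 682 true varves after the cryptotephra horizon.
1980 − 682 = 1298 CE.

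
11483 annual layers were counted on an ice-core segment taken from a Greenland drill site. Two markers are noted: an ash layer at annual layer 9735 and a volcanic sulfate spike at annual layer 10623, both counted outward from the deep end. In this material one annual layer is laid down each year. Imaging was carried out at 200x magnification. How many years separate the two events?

888 yr

Separation: 10623 − 9735 = 888 annual layers.
That is 888 years at one annual layer per year.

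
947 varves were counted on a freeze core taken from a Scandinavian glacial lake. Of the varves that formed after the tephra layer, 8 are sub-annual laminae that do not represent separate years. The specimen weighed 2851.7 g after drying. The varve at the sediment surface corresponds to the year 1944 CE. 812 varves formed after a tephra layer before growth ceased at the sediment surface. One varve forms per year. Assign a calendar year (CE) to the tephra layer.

812 varves post-date the tephra layer.
812 − 8 false = 804 true varves after the tephra layer.
Counting back 804 years from 1944 CE places the tephra layer in 1944 − 804 = 1140 CE.

1140 CE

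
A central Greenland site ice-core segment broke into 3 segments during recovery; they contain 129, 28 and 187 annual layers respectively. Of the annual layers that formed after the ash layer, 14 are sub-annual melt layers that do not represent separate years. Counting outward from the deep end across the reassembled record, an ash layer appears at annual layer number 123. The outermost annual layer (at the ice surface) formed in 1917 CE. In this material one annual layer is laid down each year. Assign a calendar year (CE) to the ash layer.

Total annual layers = 129 + 28 + 187 = 344.
The ash layer sits at annual layer 123 from the deep end, so 344 − 123 = 221 annual layers formed after it.
221 − 14 false = 207 true annual layers after the ash layer.
The annual layer at the ice surface is 1917 CE, so the ash layer dates to 1917 − 207 = 1710 CE.

1710 CE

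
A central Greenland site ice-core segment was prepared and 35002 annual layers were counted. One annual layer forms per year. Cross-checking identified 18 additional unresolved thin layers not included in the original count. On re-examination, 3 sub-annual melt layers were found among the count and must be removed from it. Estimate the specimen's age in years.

35017 years

After corrections the count is 35002 − 3 + 18 = 35017 annual layers.
With a one-to-one annual layer periodicity this is 35017 years.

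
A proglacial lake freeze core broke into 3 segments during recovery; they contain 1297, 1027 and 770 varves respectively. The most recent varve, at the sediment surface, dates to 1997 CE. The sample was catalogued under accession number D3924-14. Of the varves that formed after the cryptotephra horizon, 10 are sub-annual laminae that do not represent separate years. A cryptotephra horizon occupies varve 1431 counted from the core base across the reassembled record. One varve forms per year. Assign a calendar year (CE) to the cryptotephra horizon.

344 CE

Total varves = 1297 + 1027 + 770 = 3094.
The cryptotephra horizon sits at varve 1431 from the core base, so 3094 − 1431 = 1663 varves formed after it.
Excluding 10 false varves: 1663 − 10 = 1653.
1997 − 1653 = 344 CE.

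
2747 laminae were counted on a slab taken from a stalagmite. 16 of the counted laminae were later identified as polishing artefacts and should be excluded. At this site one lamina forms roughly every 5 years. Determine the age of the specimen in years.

Correcting the raw count gives 2747 − 16 = 2731 true laminae.
At 5 years per lamina, 2731 × 5 = 13655 years.

13655 yr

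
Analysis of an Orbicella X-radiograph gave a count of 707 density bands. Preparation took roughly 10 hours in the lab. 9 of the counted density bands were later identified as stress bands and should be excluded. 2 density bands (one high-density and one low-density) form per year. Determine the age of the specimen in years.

349 yr

Adjusted count: 707 − 9 = 698 density bands.
With 2 density bands per year, 698 / 2 = 349 years.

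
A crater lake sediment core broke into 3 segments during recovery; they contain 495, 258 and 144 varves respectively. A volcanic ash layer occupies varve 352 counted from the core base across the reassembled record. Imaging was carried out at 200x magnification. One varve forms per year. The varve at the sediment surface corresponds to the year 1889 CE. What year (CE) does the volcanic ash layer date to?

1344 CE

Total varves = 495 + 258 + 144 = 897.
Between varve 352 and the sediment surface there are 897 − 352 = 545 varves.
The varve at the sediment surface is 1889 CE, so the volcanic ash layer dates to 1889 − 545 = 1344 CE.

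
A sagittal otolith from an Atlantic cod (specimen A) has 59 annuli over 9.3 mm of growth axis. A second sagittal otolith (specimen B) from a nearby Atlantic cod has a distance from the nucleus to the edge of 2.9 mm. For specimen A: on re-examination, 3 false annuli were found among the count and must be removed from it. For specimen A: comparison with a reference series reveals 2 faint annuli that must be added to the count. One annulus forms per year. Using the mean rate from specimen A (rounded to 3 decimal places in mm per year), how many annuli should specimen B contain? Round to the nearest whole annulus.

18 annuli

Specimen A: true annulus count = 59 − 3 + 2 = 58.
A: Extension rate ≈ 9.3 / 58 = 0.160 mm/yr.
For B, 2.9 / 0.160 = 18.12 years ≈ 18 annuli.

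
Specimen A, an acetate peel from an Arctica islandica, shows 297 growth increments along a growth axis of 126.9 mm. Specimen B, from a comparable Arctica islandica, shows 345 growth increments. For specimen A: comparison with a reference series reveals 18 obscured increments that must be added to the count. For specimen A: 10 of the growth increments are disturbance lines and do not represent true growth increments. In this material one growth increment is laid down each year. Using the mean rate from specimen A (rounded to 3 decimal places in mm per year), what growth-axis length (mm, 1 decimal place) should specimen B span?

143.5 mm

Specimen A: correcting the raw count gives 297 − 10 + 18 = 305 true growth increments.
A: Extension rate ≈ 126.9 / 305 = 0.416 mm/year.
For B, 0.416 mm/year × 345 years = 143.5 mm.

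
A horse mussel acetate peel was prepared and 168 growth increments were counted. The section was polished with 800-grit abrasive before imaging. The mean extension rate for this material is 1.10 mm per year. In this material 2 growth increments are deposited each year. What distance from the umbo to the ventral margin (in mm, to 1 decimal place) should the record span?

168 growth increments at 2 per year is 168 / 2 = 84 years.
84 years at 1.10 mm/year gives 1.10 × 84 = 92.4 mm.

92.4 mm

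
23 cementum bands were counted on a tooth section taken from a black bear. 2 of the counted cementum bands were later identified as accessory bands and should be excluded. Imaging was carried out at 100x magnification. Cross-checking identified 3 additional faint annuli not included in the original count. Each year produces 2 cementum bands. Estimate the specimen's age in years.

Correcting the raw count gives 23 − 2 + 3 = 24 true cementum bands.
24 cementum bands at 2 per year is 24 / 2 = 12 years.

12 years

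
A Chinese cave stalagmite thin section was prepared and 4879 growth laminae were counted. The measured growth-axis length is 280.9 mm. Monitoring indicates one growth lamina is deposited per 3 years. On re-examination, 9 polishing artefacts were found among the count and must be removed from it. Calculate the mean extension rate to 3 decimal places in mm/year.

0.019 mm/year

True growth lamina count = 4879 − 9 = 4870.
4870 growth laminae at 3 years each span 4870 × 3 = 14610 years.
280.9 mm over 14610 years gives 280.9 / 14610 ≈ 0.019 mm/year.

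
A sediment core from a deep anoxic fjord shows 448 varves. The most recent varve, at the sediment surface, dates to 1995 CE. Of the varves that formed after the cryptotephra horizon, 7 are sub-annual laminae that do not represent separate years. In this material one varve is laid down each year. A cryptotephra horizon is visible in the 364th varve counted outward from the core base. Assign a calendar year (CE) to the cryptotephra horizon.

1918 CE

The cryptotephra horizon sits at varve 364 from the core base, so 448 − 364 = 84 varves formed after it.
84 − 7 false = 77 true varves after the cryptotephra horizon.
Counting back 77 years from 1995 CE places the cryptotephra horizon in 1995 − 77 = 1918 CE.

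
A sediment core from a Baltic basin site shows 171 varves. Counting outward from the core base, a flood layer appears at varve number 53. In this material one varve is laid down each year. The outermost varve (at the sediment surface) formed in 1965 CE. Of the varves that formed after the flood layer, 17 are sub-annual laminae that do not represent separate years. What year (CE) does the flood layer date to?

The flood layer sits at varve 53 from the core base, so 171 − 53 = 118 varves formed after it.
Excluding 17 false varves: 118 − 17 = 101.
Counting back 101 years from 1965 CE places the flood layer in 1965 − 101 = 1864 CE.

1864 CE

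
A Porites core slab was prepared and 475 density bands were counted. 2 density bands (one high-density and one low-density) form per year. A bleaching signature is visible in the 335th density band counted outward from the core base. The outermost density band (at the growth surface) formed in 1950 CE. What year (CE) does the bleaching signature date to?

475 − 335 = 140 density bands lie beyond the bleaching signature toward the growth surface.
140 density bands at 2 per year is 140 / 2 = 70 years.
Counting back 70 years from 1950 CE places the bleaching signature in 1950 − 70 = 1880 CE.

1880 CE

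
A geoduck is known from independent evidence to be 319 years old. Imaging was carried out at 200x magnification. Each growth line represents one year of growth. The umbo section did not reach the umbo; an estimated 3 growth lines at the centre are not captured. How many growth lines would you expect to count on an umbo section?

One growth line per year gives 319 growth lines over 319 years.
319 − 3 missed = 316 growth lines expected in the prepared section.

316 growth lines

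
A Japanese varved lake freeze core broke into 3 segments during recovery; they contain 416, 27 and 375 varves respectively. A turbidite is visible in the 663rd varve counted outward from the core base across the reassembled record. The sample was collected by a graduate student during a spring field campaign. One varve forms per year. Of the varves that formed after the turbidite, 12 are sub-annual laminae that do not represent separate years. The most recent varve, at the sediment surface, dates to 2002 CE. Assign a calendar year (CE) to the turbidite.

Total varves = 416 + 27 + 375 = 818.
Between varve 663 and the sediment surface there are 818 − 663 = 155 varves.
Removing the 12 false varves leaves 155 − 12 = 143 true varves beyond the turbidite.
The varve at the sediment surface is 2002 CE, so the turbidite dates to 2002 − 143 = 1859 CE.

1859 CE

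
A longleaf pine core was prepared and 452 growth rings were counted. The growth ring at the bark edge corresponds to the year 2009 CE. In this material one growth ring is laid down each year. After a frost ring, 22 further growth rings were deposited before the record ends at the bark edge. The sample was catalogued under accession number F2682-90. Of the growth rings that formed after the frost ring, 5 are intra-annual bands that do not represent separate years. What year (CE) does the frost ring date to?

There are 22 growth rings younger than the frost ring.
22 − 5 false = 17 true growth rings after the frost ring.
The growth ring at the bark edge is 2009 CE, so the frost ring dates to 2009 − 17 = 1992 CE.

1992 CE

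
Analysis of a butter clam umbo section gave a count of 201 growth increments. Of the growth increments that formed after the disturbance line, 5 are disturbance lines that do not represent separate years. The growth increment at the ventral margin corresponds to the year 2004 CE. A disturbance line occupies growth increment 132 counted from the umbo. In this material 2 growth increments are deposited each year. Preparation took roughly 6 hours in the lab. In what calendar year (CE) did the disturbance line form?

1972 CE

Between growth increment 132 and the ventral margin there are 201 − 132 = 69 growth increments.
Excluding 5 false growth increments: 69 − 5 = 64.
Dividing by 2 growth increments per year: 64 / 2 = 32 years.
2004 − 32 = 1972 CE.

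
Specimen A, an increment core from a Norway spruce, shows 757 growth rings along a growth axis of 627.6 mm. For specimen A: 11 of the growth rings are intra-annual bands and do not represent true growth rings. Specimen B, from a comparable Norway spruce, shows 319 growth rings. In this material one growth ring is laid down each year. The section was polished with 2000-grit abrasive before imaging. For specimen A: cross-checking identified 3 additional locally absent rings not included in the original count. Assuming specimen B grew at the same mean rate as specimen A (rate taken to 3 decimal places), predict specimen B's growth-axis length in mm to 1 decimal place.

267.3 mm

Specimen A: correcting the raw count gives 757 − 11 + 3 = 749 true growth rings.
A: 627.6 mm over 749 years gives 627.6 / 749 ≈ 0.838 mm/year.
Length of B = 0.838 × 319 = 267.3 mm.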